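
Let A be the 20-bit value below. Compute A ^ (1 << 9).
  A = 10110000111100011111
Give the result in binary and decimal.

Mask = 1 << 9 = 00000000001000000000
Bit 9 of A is 1; XOR with the mask flips it to 0.
  10110000111100011111
^ 00000000001000000000
----------------------
  10110000110100011111

Answer: 10110000110100011111 (724255)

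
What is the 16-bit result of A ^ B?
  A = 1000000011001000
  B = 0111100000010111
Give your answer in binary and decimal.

Apply ^ to each column (1 where bits differ):
  1000000011001000
^ 0111100000010111
------------------
  1111100011011111

Answer: 1111100011011111 (63711)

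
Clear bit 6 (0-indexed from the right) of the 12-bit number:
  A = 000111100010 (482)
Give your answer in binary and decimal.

Mask = ~(1 << 6) = 111110111111
Bit 6 of A is 1, so AND-ing with the mask clears it to 0.
  000111100010
& 111110111111
--------------
  000110100010

Answer: 000110100010 (418)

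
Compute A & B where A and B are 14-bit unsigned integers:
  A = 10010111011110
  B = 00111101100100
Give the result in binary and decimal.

Apply & to each column (1 only where both bits are 1):
  10010111011110
& 00111101100100
----------------
  00010101000100

Answer: 00010101000100 (1348)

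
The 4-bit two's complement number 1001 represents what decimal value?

MSB is 1, so the value is negative. Find the magnitude:
1. Invert bits:  0110
2. Add 1:        0111  = 7
3. Apply sign:   -7

Answer: -7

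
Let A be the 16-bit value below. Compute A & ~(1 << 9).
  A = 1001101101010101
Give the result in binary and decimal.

Mask = ~(1 << 9) = 1111110111111111
Bit 9 of A is 1, so AND-ing with the mask clears it to 0.
  1001101101010101
& 1111110111111111
------------------
  1001100101010101

Answer: 1001100101010101 (39253)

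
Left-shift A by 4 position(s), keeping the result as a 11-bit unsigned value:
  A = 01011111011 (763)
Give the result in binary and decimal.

Shift left by 4: drop the top 4 bit(s), append 4 zero(s) on the right.
  01011111011  ->  discard [0101], keep [1111011], append 0000
= 11110110000

Answer: 11110110000 (1968)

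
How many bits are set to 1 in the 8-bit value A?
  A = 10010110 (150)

10010110
1-bits at positions (from bit 0 = LSB): 1, 2, 4, 7
Count = 4

Answer: 4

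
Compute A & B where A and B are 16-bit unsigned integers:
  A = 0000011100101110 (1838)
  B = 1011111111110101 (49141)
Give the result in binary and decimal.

Apply & to each column (1 only where both bits are 1):
  0000011100101110
& 1011111111110101
------------------
  0000011100100100

Answer: 0000011100100100 (1828)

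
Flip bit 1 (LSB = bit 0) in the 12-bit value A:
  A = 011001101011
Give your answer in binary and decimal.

Mask = 1 << 1 = 000000000010
Bit 1 of A is 1; XOR with the mask flips it to 0.
  011001101011
^ 000000000010
--------------
  011001101001

Answer: 011001101001 (1641)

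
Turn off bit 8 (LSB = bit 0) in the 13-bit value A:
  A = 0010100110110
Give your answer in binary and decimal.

Mask = ~(1 << 8) = 1111011111111
Bit 8 of A is 1, so AND-ing with the mask clears it to 0.
  0010100110110
& 1111011111111
---------------
  0010000110110

Answer: 0010000110110 (1078)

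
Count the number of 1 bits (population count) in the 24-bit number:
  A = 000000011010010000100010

000000011010010000100010
1-bits at positions (from bit 0 = LSB): 1, 5, 10, 13, 15, 16
Count = 6

Answer: 6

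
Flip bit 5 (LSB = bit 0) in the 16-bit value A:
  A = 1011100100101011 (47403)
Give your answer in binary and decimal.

Mask = 1 << 5 = 0000000000100000
Bit 5 of A is 1; XOR with the mask flips it to 0.
  1011100100101011
^ 0000000000100000
------------------
  1011100100001011

Answer: 1011100100001011 (47371)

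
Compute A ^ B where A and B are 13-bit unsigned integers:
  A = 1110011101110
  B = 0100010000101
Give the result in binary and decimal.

Apply ^ to each column (1 where bits differ):
  1110011101110
^ 0100010000101
---------------
  1010001101011

Answer: 1010001101011 (5227)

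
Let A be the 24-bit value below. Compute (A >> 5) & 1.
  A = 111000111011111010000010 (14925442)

Bit 5 is the 6th from the right.
  111000111011111010000010
                    ^
That bit is 0.

Answer: 0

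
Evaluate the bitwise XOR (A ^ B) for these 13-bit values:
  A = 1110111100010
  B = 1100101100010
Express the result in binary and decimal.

Apply ^ to each column (1 where bits differ):
  1110111100010
^ 1100101100010
---------------
  0010010000000

Answer: 0010010000000 (1152)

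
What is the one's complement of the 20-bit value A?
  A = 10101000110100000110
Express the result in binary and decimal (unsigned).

Flip each bit (0->1, 1->0):
  10101000110100000110
  01010111001011111001

Answer: 01010111001011111001 (357113)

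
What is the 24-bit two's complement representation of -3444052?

1. Binary of +3444052:  001101001000110101010100
2. Invert bits:     110010110111001010101011
3. Add 1:           110010110111001010101100

Answer: 110010110111001010101100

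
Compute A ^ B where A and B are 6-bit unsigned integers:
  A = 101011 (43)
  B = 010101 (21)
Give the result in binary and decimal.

Apply ^ to each column (1 where bits differ):
  101011
^ 010101
--------
  111110

Answer: 111110 (62)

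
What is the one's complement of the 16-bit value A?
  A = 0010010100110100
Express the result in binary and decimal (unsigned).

Flip each bit (0->1, 1->0):
  0010010100110100
  1101101011001011

Answer: 1101101011001011 (56011)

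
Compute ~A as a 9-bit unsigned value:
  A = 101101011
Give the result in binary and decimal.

Flip each bit (0->1, 1->0):
  101101011
  010010100

Answer: 010010100 (148)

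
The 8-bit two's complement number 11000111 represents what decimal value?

MSB is 1, so the value is negative. Find the magnitude:
1. Invert bits:  00111000
2. Add 1:        00111001  = 57
3. Apply sign:   -57

Answer: -57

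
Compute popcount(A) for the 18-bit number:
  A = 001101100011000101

001101100011000101
1-bits at positions (from bit 0 = LSB): 0, 2, 6, 7, 11, 12, 14, 15
Count = 8

Answer: 8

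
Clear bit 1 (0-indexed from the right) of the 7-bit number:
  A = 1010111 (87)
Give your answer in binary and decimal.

Mask = ~(1 << 1) = 1111101
Bit 1 of A is 1, so AND-ing with the mask clears it to 0.
  1010111
& 1111101
---------
  1010101

Answer: 1010101 (85)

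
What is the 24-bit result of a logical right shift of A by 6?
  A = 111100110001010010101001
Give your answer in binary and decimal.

Logical shift right by 6: drop the bottom 6 bit(s), prepend 6 zero(s) on the left.
  111100110001010010101001  ->  keep [111100110001010010], discard [101001], prepend 000000
= 000000111100110001010010

Answer: 000000111100110001010010 (248914)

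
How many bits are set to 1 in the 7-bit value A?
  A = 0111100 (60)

0111100
1-bits at positions (from bit 0 = LSB): 2, 3, 4, 5
Count = 4

Answer: 4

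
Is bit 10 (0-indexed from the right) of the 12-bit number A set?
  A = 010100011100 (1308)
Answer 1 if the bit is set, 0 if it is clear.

Bit 10 is the 11th from the right.
  010100011100
   ^
That bit is 1.

Answer: 1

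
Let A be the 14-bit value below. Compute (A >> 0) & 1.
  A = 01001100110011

Bit 0 is the 1st from the right.
  01001100110011
               ^
That bit is 1.

Answer: 1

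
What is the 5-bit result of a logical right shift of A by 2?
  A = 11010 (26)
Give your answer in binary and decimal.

Logical shift right by 2: drop the bottom 2 bit(s), prepend 2 zero(s) on the left.
  11010  ->  keep [110], discard [10], prepend 00
= 00110

Answer: 00110 (6)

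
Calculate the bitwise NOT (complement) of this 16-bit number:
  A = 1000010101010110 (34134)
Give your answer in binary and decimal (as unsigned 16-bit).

Flip each bit (0->1, 1->0):
  1000010101010110
  0111101010101001

Answer: 0111101010101001 (31401)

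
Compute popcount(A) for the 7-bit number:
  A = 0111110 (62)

0111110
1-bits at positions (from bit 0 = LSB): 1, 2, 3, 4, 5
Count = 5

Answer: 5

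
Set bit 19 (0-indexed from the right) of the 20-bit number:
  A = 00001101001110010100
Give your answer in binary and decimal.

Mask = 1 << 19 = 10000000000000000000
Bit 19 of A is 0, so OR-ing with the mask flips it to 1.
  00001101001110010100
| 10000000000000000000
----------------------
  10001101001110010100

Answer: 10001101001110010100 (578452)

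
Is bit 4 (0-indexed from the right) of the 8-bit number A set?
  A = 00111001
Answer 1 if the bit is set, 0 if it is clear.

Bit 4 is the 5th from the right.
  00111001
     ^
That bit is 1.

Answer: 1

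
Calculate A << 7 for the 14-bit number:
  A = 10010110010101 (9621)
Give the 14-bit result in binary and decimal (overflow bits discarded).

Shift left by 7: drop the top 7 bit(s), append 7 zero(s) on the right.
  10010110010101  ->  discard [1001011], keep [0010101], append 0000000
= 00101010000000

Answer: 00101010000000 (2688)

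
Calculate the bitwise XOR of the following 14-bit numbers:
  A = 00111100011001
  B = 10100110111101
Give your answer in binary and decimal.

Apply ^ to each column (1 where bits differ):
  00111100011001
^ 10100110111101
----------------
  10011010100100

Answer: 10011010100100 (9892)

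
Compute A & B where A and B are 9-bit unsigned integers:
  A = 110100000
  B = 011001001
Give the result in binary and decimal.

Apply & to each column (1 only where both bits are 1):
  110100000
& 011001001
-----------
  010000000

Answer: 010000000 (128)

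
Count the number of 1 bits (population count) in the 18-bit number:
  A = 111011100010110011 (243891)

111011100010110011
1-bits at positions (from bit 0 = LSB): 0, 1, 4, 5, 7, 11, 12, 13, 15, 16, 17
Count = 11

Answer: 11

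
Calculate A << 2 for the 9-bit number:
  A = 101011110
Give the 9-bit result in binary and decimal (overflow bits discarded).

Shift left by 2: drop the top 2 bit(s), append 2 zero(s) on the right.
  101011110  ->  discard [10], keep [1011110], append 00
= 101111000

Answer: 101111000 (376)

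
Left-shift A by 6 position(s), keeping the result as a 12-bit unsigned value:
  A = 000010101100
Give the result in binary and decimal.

Shift left by 6: drop the top 6 bit(s), append 6 zero(s) on the right.
  000010101100  ->  discard [000010], keep [101100], append 000000
= 101100000000

Answer: 101100000000 (2816)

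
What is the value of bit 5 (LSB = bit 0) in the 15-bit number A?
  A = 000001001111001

Bit 5 is the 6th from the right.
  000001001111001
           ^
That bit is 1.

Answer: 1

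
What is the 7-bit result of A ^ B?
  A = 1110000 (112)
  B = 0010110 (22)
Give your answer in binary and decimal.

Apply ^ to each column (1 where bits differ):
  1110000
^ 0010110
---------
  1100110

Answer: 1100110 (102)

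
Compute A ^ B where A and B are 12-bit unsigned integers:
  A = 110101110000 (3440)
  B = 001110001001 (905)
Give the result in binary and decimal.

Apply ^ to each column (1 where bits differ):
  110101110000
^ 001110001001
--------------
  111011111001

Answer: 111011111001 (3833)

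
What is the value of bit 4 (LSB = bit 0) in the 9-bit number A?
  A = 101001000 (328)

Bit 4 is the 5th from the right.
  101001000
      ^
That bit is 0.

Answer: 0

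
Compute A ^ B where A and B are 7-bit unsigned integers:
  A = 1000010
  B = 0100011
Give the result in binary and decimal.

Apply ^ to each column (1 where bits differ):
  1000010
^ 0100011
---------
  1100001

Answer: 1100001 (97)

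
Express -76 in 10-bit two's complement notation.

1. Binary of +76:  0001001100
2. Invert bits:     1110110011
3. Add 1:           1110110100

Answer: 1110110100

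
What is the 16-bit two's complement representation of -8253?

1. Binary of +8253:  0010000000111101
2. Invert bits:     1101111111000010
3. Add 1:           1101111111000011

Answer: 1101111111000011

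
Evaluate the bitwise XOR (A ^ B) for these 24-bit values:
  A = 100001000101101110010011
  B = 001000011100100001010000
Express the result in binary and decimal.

Apply ^ to each column (1 where bits differ):
  100001000101101110010011
^ 001000011100100001010000
--------------------------
  101001011001001111000011

Answer: 101001011001001111000011 (10851267)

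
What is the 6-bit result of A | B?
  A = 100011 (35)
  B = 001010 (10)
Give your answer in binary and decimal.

Apply | to each column (1 where either bit is 1):
  100011
| 001010
--------
  101011

Answer: 101011 (43)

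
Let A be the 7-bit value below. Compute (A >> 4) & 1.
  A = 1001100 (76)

Bit 4 is the 5th from the right.
  1001100
    ^
That bit is 0.

Answer: 0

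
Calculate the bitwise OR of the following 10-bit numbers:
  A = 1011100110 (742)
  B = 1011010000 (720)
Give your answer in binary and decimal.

Apply | to each column (1 where either bit is 1):
  1011100110
| 1011010000
------------
  1011110110

Answer: 1011110110 (758)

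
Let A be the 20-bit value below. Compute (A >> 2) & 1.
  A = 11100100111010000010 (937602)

Bit 2 is the 3rd from the right.
  11100100111010000010
                   ^
That bit is 0.

Answer: 0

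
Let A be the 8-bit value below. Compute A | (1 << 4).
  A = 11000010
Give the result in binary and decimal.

Mask = 1 << 4 = 00010000
Bit 4 of A is 0, so OR-ing with the mask flips it to 1.
  11000010
| 00010000
----------
  11010010

Answer: 11010010 (210)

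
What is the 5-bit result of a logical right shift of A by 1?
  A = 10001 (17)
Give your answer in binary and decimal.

Logical shift right by 1: drop the bottom 1 bit(s), prepend 1 zero(s) on the left.
  10001  ->  keep [1000], discard [1], prepend 0
= 01000

Answer: 01000 (8)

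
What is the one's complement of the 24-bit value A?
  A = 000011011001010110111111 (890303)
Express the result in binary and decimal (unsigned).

Flip each bit (0->1, 1->0):
  000011011001010110111111
  111100100110101001000000

Answer: 111100100110101001000000 (15886912)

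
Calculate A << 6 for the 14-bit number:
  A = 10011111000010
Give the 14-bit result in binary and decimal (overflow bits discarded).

Shift left by 6: drop the top 6 bit(s), append 6 zero(s) on the right.
  10011111000010  ->  discard [100111], keep [11000010], append 000000
= 11000010000000

Answer: 11000010000000 (12416)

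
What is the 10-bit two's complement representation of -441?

1. Binary of +441:  0110111001
2. Invert bits:     1001000110
3. Add 1:           1001000111

Answer: 1001000111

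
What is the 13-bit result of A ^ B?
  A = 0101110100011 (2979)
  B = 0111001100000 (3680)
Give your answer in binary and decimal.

Apply ^ to each column (1 where bits differ):
  0101110100011
^ 0111001100000
---------------
  0010111000011

Answer: 0010111000011 (1475)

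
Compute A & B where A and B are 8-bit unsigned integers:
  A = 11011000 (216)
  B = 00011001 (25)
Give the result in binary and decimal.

Apply & to each column (1 only where both bits are 1):
  11011000
& 00011001
----------
  00011000

Answer: 00011000 (24)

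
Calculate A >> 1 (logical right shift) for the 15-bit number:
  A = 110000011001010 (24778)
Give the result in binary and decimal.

Logical shift right by 1: drop the bottom 1 bit(s), prepend 1 zero(s) on the left.
  110000011001010  ->  keep [11000001100101], discard [0], prepend 0
= 011000001100101

Answer: 011000001100101 (12389)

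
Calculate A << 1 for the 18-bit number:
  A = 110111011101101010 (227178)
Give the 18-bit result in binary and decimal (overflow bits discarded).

Shift left by 1: drop the top 1 bit(s), append 1 zero(s) on the right.
  110111011101101010  ->  discard [1], keep [10111011101101010], append 0
= 101110111011010100

Answer: 101110111011010100 (192212)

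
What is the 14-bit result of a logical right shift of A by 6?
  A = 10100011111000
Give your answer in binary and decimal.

Logical shift right by 6: drop the bottom 6 bit(s), prepend 6 zero(s) on the left.
  10100011111000  ->  keep [10100011], discard [111000], prepend 000000
= 00000010100011

Answer: 00000010100011 (163)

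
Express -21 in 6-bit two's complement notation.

1. Binary of +21:  010101
2. Invert bits:     101010
3. Add 1:           101011

Answer: 101011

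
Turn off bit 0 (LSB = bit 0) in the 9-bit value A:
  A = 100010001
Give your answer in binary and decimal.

Mask = ~(1 << 0) = 111111110
Bit 0 of A is 1, so AND-ing with the mask clears it to 0.
  100010001
& 111111110
-----------
  100010000

Answer: 100010000 (272)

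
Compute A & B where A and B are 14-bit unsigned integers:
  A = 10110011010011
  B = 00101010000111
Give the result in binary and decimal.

Apply & to each column (1 only where both bits are 1):
  10110011010011
& 00101010000111
----------------
  00100010000011

Answer: 00100010000011 (2179)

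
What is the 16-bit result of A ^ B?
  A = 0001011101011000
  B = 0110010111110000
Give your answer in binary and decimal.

Apply ^ to each column (1 where bits differ):
  0001011101011000
^ 0110010111110000
------------------
  0111001010101000

Answer: 0111001010101000 (29352)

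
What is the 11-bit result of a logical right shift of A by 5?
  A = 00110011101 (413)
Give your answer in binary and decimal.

Logical shift right by 5: drop the bottom 5 bit(s), prepend 5 zero(s) on the left.
  00110011101  ->  keep [001100], discard [11101], prepend 00000
= 00000001100

Answer: 00000001100 (12)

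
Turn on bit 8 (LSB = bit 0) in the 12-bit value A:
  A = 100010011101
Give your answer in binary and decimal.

Mask = 1 << 8 = 000100000000
Bit 8 of A is 0, so OR-ing with the mask flips it to 1.
  100010011101
| 000100000000
--------------
  100110011101

Answer: 100110011101 (2461)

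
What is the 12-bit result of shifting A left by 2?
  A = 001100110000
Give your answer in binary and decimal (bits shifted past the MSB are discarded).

Shift left by 2: drop the top 2 bit(s), append 2 zero(s) on the right.
  001100110000  ->  discard [00], keep [1100110000], append 00
= 110011000000

Answer: 110011000000 (3264)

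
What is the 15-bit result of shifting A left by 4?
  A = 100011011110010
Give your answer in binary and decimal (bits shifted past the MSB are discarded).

Shift left by 4: drop the top 4 bit(s), append 4 zero(s) on the right.
  100011011110010  ->  discard [1000], keep [11011110010], append 0000
= 110111100100000

Answer: 110111100100000 (28448)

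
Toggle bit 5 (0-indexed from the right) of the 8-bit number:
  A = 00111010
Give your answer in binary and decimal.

Mask = 1 << 5 = 00100000
Bit 5 of A is 1; XOR with the mask flips it to 0.
  00111010
^ 00100000
----------
  00011010

Answer: 00011010 (26)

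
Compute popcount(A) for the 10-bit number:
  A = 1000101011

1000101011
1-bits at positions (from bit 0 = LSB): 0, 1, 3, 5, 9
Count = 5

Answer: 5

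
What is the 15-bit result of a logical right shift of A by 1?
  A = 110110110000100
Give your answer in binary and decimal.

Logical shift right by 1: drop the bottom 1 bit(s), prepend 1 zero(s) on the left.
  110110110000100  ->  keep [11011011000010], discard [0], prepend 0
= 011011011000010

Answer: 011011011000010 (14018)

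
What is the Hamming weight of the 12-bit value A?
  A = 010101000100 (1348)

010101000100
1-bits at positions (from bit 0 = LSB): 2, 6, 8, 10
Count = 4

Answer: 4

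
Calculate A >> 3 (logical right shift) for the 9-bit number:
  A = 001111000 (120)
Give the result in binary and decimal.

Logical shift right by 3: drop the bottom 3 bit(s), prepend 3 zero(s) on the left.
  001111000  ->  keep [001111], discard [000], prepend 000
= 000001111

Answer: 000001111 (15)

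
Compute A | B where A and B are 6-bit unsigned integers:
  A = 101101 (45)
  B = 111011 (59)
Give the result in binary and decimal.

Apply | to each column (1 where either bit is 1):
  101101
| 111011
--------
  111111

Answer: 111111 (63)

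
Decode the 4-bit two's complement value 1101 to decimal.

MSB is 1, so the value is negative. Find the magnitude:
1. Invert bits:  0010
2. Add 1:        0011  = 3
3. Apply sign:   -3

Answer: -3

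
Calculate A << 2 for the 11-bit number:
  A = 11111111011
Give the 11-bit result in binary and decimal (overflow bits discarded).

Shift left by 2: drop the top 2 bit(s), append 2 zero(s) on the right.
  11111111011  ->  discard [11], keep [111111011], append 00
= 11111101100

Answer: 11111101100 (2028)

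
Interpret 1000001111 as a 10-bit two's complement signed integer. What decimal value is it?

MSB is 1, so the value is negative. Find the magnitude:
1. Invert bits:  0111110000
2. Add 1:        0111110001  = 497
3. Apply sign:   -497

Answer: -497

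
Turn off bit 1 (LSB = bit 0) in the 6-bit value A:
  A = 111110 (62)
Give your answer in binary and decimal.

Mask = ~(1 << 1) = 111101
Bit 1 of A is 1, so AND-ing with the mask clears it to 0.
  111110
& 111101
--------
  111100

Answer: 111100 (60)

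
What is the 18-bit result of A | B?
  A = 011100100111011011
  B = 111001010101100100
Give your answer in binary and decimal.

Apply | to each column (1 where either bit is 1):
  011100100111011011
| 111001010101100100
--------------------
  111101110111111111

Answer: 111101110111111111 (253439)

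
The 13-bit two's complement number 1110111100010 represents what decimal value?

MSB is 1, so the value is negative. Find the magnitude:
1. Invert bits:  0001000011101
2. Add 1:        0001000011110  = 542
3. Apply sign:   -542

Answer: -542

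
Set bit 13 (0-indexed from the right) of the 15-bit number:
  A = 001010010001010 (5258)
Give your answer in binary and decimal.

Mask = 1 << 13 = 010000000000000
Bit 13 of A is 0, so OR-ing with the mask flips it to 1.
  001010010001010
| 010000000000000
-----------------
  011010010001010

Answer: 011010010001010 (13450)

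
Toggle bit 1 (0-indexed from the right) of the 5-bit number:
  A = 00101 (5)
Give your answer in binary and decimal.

Mask = 1 << 1 = 00010
Bit 1 of A is 0; XOR with the mask flips it to 1.
  00101
^ 00010
-------
  00111

Answer: 00111 (7)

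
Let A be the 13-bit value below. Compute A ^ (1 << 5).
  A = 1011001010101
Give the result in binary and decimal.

Mask = 1 << 5 = 0000000100000
Bit 5 of A is 0; XOR with the mask flips it to 1.
  1011001010101
^ 0000000100000
---------------
  1011001110101

Answer: 1011001110101 (5749)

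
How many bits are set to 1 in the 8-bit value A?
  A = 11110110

11110110
1-bits at positions (from bit 0 = LSB): 1, 2, 4, 5, 6, 7
Count = 6

Answer: 6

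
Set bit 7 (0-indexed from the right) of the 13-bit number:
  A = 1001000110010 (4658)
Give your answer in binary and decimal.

Mask = 1 << 7 = 0000010000000
Bit 7 of A is 0, so OR-ing with the mask flips it to 1.
  1001000110010
| 0000010000000
---------------
  1001010110010

Answer: 1001010110010 (4786)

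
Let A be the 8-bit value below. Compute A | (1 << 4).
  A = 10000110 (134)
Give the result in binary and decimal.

Mask = 1 << 4 = 00010000
Bit 4 of A is 0, so OR-ing with the mask flips it to 1.
  10000110
| 00010000
----------
  10010110

Answer: 10010110 (150)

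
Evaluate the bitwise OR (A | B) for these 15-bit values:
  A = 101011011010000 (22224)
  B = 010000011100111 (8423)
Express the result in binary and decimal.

Apply | to each column (1 where either bit is 1):
  101011011010000
| 010000011100111
-----------------
  111011011110111

Answer: 111011011110111 (30455)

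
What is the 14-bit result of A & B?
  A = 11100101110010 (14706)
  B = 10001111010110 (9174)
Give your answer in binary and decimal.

Apply & to each column (1 only where both bits are 1):
  11100101110010
& 10001111010110
----------------
  10000101010010

Answer: 10000101010010 (8530)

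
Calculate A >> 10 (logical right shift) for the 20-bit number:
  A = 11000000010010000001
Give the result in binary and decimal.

Logical shift right by 10: drop the bottom 10 bit(s), prepend 10 zero(s) on the left.
  11000000010010000001  ->  keep [1100000001], discard [0010000001], prepend 0000000000
= 00000000001100000001

Answer: 00000000001100000001 (769)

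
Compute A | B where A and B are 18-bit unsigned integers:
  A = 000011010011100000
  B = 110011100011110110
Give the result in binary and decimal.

Apply | to each column (1 where either bit is 1):
  000011010011100000
| 110011100011110110
--------------------
  110011110011110110

Answer: 110011110011110110 (212214)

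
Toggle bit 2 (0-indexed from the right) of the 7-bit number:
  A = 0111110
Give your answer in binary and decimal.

Mask = 1 << 2 = 0000100
Bit 2 of A is 1; XOR with the mask flips it to 0.
  0111110
^ 0000100
---------
  0111010

Answer: 0111010 (58)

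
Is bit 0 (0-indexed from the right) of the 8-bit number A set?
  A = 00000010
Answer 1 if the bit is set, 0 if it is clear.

Bit 0 is the 1st from the right.
  00000010
         ^
That bit is 0.

Answer: 0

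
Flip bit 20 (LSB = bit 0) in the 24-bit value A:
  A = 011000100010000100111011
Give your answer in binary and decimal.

Mask = 1 << 20 = 000100000000000000000000
Bit 20 of A is 0; XOR with the mask flips it to 1.
  011000100010000100111011
^ 000100000000000000000000
--------------------------
  011100100010000100111011

Answer: 011100100010000100111011 (7479611)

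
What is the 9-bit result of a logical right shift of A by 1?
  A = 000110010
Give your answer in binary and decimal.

Logical shift right by 1: drop the bottom 1 bit(s), prepend 1 zero(s) on the left.
  000110010  ->  keep [00011001], discard [0], prepend 0
= 000011001

Answer: 000011001 (25)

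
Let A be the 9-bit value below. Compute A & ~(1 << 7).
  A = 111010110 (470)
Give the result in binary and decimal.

Mask = ~(1 << 7) = 101111111
Bit 7 of A is 1, so AND-ing with the mask clears it to 0.
  111010110
& 101111111
-----------
  101010110

Answer: 101010110 (342)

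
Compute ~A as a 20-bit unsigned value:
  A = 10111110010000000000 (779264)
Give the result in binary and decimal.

Flip each bit (0->1, 1->0):
  10111110010000000000
  01000001101111111111

Answer: 01000001101111111111 (269311)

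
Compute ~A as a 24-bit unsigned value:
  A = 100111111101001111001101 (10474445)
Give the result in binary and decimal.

Flip each bit (0->1, 1->0):
  100111111101001111001101
  011000000010110000110010

Answer: 011000000010110000110010 (6302770)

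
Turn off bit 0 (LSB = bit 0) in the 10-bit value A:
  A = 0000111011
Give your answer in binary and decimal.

Mask = ~(1 << 0) = 1111111110
Bit 0 of A is 1, so AND-ing with the mask clears it to 0.
  0000111011
& 1111111110
------------
  0000111010

Answer: 0000111010 (58)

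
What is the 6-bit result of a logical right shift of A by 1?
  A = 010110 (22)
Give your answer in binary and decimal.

Logical shift right by 1: drop the bottom 1 bit(s), prepend 1 zero(s) on the left.
  010110  ->  keep [01011], discard [0], prepend 0
= 001011

Answer: 001011 (11)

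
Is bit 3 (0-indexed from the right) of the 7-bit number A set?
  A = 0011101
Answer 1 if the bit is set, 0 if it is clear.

Bit 3 is the 4th from the right.
  0011101
     ^
That bit is 1.

Answer: 1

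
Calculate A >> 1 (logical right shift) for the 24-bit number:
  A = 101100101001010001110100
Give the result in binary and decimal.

Logical shift right by 1: drop the bottom 1 bit(s), prepend 1 zero(s) on the left.
  101100101001010001110100  ->  keep [10110010100101000111010], discard [0], prepend 0
= 010110010100101000111010

Answer: 010110010100101000111010 (5851706)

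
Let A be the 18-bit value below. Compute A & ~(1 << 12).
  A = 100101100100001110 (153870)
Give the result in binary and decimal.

Mask = ~(1 << 12) = 111110111111111111
Bit 12 of A is 1, so AND-ing with the mask clears it to 0.
  100101100100001110
& 111110111111111111
--------------------
  100100100100001110

Answer: 100100100100001110 (149774)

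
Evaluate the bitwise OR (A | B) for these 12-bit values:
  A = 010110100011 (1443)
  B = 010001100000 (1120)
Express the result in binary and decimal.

Apply | to each column (1 where either bit is 1):
  010110100011
| 010001100000
--------------
  010111100011

Answer: 010111100011 (1507)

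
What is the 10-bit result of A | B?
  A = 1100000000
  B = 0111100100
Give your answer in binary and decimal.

Apply | to each column (1 where either bit is 1):
  1100000000
| 0111100100
------------
  1111100100

Answer: 1111100100 (996)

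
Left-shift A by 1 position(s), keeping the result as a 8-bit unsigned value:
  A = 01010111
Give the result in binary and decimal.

Shift left by 1: drop the top 1 bit(s), append 1 zero(s) on the right.
  01010111  ->  discard [0], keep [1010111], append 0
= 10101110

Answer: 10101110 (174)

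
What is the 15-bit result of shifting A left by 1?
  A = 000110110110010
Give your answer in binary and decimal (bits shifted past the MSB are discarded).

Shift left by 1: drop the top 1 bit(s), append 1 zero(s) on the right.
  000110110110010  ->  discard [0], keep [00110110110010], append 0
= 001101101100100

Answer: 001101101100100 (7012)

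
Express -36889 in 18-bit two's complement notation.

1. Binary of +36889:  001001000000011001
2. Invert bits:     110110111111100110
3. Add 1:           110110111111100111

Answer: 110110111111100111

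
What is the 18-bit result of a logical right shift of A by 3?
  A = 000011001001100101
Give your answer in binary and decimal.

Logical shift right by 3: drop the bottom 3 bit(s), prepend 3 zero(s) on the left.
  000011001001100101  ->  keep [000011001001100], discard [101], prepend 000
= 000000011001001100

Answer: 000000011001001100 (1612)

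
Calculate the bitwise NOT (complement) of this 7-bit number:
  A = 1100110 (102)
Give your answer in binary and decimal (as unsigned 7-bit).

Flip each bit (0->1, 1->0):
  1100110
  0011001

Answer: 0011001 (25)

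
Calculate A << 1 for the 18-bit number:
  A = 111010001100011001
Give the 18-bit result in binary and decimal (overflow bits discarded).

Shift left by 1: drop the top 1 bit(s), append 1 zero(s) on the right.
  111010001100011001  ->  discard [1], keep [11010001100011001], append 0
= 110100011000110010

Answer: 110100011000110010 (214578)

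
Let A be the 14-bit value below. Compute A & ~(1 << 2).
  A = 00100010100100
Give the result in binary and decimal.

Mask = ~(1 << 2) = 11111111111011
Bit 2 of A is 1, so AND-ing with the mask clears it to 0.
  00100010100100
& 11111111111011
----------------
  00100010100000

Answer: 00100010100000 (2208)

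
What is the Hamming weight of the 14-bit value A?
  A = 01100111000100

01100111000100
1-bits at positions (from bit 0 = LSB): 2, 6, 7, 8, 11, 12
Count = 6

Answer: 6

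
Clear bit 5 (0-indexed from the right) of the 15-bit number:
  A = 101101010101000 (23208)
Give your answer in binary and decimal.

Mask = ~(1 << 5) = 111111111011111
Bit 5 of A is 1, so AND-ing with the mask clears it to 0.
  101101010101000
& 111111111011111
-----------------
  101101010001000

Answer: 101101010001000 (23176)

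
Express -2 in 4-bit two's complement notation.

1. Binary of +2:  0010
2. Invert bits:     1101
3. Add 1:           1110

Answer: 1110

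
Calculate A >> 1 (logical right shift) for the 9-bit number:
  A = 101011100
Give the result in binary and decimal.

Logical shift right by 1: drop the bottom 1 bit(s), prepend 1 zero(s) on the left.
  101011100  ->  keep [10101110], discard [0], prepend 0
= 010101110

Answer: 010101110 (174)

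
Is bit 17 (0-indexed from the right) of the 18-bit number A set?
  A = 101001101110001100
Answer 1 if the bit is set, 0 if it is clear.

Bit 17 is the 18th from the right.
  101001101110001100
  ^
That bit is 1.

Answer: 1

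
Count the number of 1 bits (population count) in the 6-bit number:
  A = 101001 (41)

101001
1-bits at positions (from bit 0 = LSB): 0, 3, 5
Count = 3

Answer: 3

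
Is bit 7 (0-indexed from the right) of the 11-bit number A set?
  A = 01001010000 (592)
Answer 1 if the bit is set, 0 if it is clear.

Bit 7 is the 8th from the right.
  01001010000
     ^
That bit is 0.

Answer: 0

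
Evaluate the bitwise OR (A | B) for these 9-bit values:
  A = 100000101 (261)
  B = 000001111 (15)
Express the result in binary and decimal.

Apply | to each column (1 where either bit is 1):
  100000101
| 000001111
-----------
  100001111

Answer: 100001111 (271)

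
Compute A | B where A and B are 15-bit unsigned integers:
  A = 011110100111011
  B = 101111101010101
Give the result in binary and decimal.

Apply | to each column (1 where either bit is 1):
  011110100111011
| 101111101010101
-----------------
  111111101111111

Answer: 111111101111111 (32639)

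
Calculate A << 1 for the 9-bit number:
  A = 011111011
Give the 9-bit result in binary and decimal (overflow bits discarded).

Shift left by 1: drop the top 1 bit(s), append 1 zero(s) on the right.
  011111011  ->  discard [0], keep [11111011], append 0
= 111110110

Answer: 111110110 (502)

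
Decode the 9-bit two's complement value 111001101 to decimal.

MSB is 1, so the value is negative. Find the magnitude:
1. Invert bits:  000110010
2. Add 1:        000110011  = 51
3. Apply sign:   -51

Answer: -51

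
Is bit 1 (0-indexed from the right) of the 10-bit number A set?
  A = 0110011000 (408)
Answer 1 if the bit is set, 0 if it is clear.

Bit 1 is the 2nd from the right.
  0110011000
          ^
That bit is 0.

Answer: 0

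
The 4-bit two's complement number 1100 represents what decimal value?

MSB is 1, so the value is negative. Find the magnitude:
1. Invert bits:  0011
2. Add 1:        0100  = 4
3. Apply sign:   -4

Answer: -4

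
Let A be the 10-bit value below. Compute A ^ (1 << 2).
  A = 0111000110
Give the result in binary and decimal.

Mask = 1 << 2 = 0000000100
Bit 2 of A is 1; XOR with the mask flips it to 0.
  0111000110
^ 0000000100
------------
  0111000010

Answer: 0111000010 (450)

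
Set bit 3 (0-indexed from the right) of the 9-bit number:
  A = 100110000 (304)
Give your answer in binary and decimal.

Mask = 1 << 3 = 000001000
Bit 3 of A is 0, so OR-ing with the mask flips it to 1.
  100110000
| 000001000
-----------
  100111000

Answer: 100111000 (312)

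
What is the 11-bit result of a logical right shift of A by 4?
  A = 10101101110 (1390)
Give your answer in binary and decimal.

Logical shift right by 4: drop the bottom 4 bit(s), prepend 4 zero(s) on the left.
  10101101110  ->  keep [1010110], discard [1110], prepend 0000
= 00001010110

Answer: 00001010110 (86)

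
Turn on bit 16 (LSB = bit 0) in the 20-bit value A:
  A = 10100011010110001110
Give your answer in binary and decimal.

Mask = 1 << 16 = 00010000000000000000
Bit 16 of A is 0, so OR-ing with the mask flips it to 1.
  10100011010110001110
| 00010000000000000000
----------------------
  10110011010110001110

Answer: 10110011010110001110 (734606)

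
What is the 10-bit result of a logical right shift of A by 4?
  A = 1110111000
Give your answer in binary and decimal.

Logical shift right by 4: drop the bottom 4 bit(s), prepend 4 zero(s) on the left.
  1110111000  ->  keep [111011], discard [1000], prepend 0000
= 0000111011

Answer: 0000111011 (59)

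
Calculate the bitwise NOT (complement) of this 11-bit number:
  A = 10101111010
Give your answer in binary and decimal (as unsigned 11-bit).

Flip each bit (0->1, 1->0):
  10101111010
  01010000101

Answer: 01010000101 (645)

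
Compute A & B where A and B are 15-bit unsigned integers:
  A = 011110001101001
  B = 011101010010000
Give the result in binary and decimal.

Apply & to each column (1 only where both bits are 1):
  011110001101001
& 011101010010000
-----------------
  011100000000000

Answer: 011100000000000 (14336)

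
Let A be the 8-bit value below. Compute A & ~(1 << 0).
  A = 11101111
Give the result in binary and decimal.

Mask = ~(1 << 0) = 11111110
Bit 0 of A is 1, so AND-ing with the mask clears it to 0.
  11101111
& 11111110
----------
  11101110

Answer: 11101110 (238)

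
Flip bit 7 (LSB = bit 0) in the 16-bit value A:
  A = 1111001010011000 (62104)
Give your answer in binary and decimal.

Mask = 1 << 7 = 0000000010000000
Bit 7 of A is 1; XOR with the mask flips it to 0.
  1111001010011000
^ 0000000010000000
------------------
  1111001000011000

Answer: 1111001000011000 (61976)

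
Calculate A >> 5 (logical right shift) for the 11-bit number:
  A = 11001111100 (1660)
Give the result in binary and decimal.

Logical shift right by 5: drop the bottom 5 bit(s), prepend 5 zero(s) on the left.
  11001111100  ->  keep [110011], discard [11100], prepend 00000
= 00000110011

Answer: 00000110011 (51)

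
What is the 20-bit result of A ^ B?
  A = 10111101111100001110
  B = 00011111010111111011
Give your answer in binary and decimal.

Apply ^ to each column (1 where bits differ):
  10111101111100001110
^ 00011111010111111011
----------------------
  10100010101011110101

Answer: 10100010101011110101 (666357)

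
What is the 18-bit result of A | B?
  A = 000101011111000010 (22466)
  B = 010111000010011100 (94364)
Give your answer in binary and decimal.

Apply | to each column (1 where either bit is 1):
  000101011111000010
| 010111000010011100
--------------------
  010111011111011110

Answer: 010111011111011110 (96222)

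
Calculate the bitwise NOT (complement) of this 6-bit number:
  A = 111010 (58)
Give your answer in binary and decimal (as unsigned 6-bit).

Flip each bit (0->1, 1->0):
  111010
  000101

Answer: 000101 (5)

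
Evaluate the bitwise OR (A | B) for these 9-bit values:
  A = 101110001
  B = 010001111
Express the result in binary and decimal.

Apply | to each column (1 where either bit is 1):
  101110001
| 010001111
-----------
  111111111

Answer: 111111111 (511)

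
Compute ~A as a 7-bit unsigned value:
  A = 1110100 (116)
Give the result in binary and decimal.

Flip each bit (0->1, 1->0):
  1110100
  0001011

Answer: 0001011 (11)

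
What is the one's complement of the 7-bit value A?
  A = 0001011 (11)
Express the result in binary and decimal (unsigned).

Flip each bit (0->1, 1->0):
  0001011
  1110100

Answer: 1110100 (116)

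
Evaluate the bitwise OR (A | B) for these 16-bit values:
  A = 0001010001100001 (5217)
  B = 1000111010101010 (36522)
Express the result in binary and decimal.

Apply | to each column (1 where either bit is 1):
  0001010001100001
| 1000111010101010
------------------
  1001111011101011

Answer: 1001111011101011 (40683)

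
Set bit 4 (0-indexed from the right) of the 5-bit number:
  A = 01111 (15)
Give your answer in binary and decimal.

Mask = 1 << 4 = 10000
Bit 4 of A is 0, so OR-ing with the mask flips it to 1.
  01111
| 10000
-------
  11111

Answer: 11111 (31)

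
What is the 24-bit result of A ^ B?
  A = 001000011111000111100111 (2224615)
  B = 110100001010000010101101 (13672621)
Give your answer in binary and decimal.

Apply ^ to each column (1 where bits differ):
  001000011111000111100111
^ 110100001010000010101101
--------------------------
  111100010101000101001010

Answer: 111100010101000101001010 (15814986)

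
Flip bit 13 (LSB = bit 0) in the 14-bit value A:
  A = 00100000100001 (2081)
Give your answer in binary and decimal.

Mask = 1 << 13 = 10000000000000
Bit 13 of A is 0; XOR with the mask flips it to 1.
  00100000100001
^ 10000000000000
----------------
  10100000100001

Answer: 10100000100001 (10273)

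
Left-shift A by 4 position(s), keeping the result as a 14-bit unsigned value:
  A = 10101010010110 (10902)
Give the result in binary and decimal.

Shift left by 4: drop the top 4 bit(s), append 4 zero(s) on the right.
  10101010010110  ->  discard [1010], keep [1010010110], append 0000
= 10100101100000

Answer: 10100101100000 (10592)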